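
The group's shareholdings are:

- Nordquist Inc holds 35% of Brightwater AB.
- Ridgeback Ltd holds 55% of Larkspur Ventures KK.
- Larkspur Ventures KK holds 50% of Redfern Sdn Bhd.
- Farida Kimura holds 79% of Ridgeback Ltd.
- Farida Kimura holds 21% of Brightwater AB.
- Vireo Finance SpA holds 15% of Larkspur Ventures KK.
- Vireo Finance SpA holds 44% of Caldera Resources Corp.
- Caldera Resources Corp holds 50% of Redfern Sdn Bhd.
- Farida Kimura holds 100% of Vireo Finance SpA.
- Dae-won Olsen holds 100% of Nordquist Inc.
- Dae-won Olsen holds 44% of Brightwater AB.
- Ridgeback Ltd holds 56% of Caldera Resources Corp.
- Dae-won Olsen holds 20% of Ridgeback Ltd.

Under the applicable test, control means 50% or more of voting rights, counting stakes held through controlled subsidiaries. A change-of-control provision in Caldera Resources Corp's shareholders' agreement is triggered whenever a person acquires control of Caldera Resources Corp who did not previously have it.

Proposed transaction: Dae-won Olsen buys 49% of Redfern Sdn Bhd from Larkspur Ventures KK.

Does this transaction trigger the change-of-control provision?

No

The purchase adds only to Dae-won's holdings (Larkspur's stake shrinks), so Dae-won is the only person who could newly come to control Caldera.
Dae-won holds 100% of Nordquist, so Dae-won controls Nordquist.
Nordquist and Dae-won together hold 35% + 44% = 79% of Brightwater, so Dae-won controls Brightwater.
Neither Dae-won nor any entity Dae-won controls holds any voting interest in Caldera.
So before the transaction, Dae-won does not control Caldera.
After the purchase, Dae-won holds 49% of Redfern directly, and Larkspur's stake falls to 1%.
Dae-won's side now holds 49% of Redfern, not ≥ 50%, so Dae-won still does not control Redfern.
After the transaction, neither Dae-won nor any entity Dae-won controls holds a voting interest in Caldera, so Dae-won still does not control it.
No new person acquires control, so the clause is not triggered.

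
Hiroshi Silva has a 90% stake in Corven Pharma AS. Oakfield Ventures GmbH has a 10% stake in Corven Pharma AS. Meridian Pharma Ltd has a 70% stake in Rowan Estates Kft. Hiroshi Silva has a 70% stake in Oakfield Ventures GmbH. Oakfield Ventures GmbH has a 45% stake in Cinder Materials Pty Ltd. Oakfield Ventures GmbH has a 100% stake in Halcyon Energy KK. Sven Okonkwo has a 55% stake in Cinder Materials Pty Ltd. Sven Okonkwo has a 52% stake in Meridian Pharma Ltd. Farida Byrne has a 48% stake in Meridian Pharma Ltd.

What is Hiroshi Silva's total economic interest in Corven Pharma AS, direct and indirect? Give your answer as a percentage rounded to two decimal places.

97.00%

Hiroshi reaches Corven along 2 paths.
Via Oakfield: 70% × 10% = 7%.
Direct stake: 90% = 90%.
Total: 7% + 90% = 97%.
Rounded: 97.00%.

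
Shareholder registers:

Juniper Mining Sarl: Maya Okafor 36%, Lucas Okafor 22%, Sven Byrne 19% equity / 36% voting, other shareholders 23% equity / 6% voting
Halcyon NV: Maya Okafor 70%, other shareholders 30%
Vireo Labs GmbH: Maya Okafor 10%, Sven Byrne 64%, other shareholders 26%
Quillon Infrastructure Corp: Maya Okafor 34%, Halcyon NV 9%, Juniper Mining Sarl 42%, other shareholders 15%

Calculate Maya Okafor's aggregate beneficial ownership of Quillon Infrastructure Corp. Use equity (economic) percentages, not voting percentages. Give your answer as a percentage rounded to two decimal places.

55.42%

Maya reaches Quillon along 3 paths.
Direct stake: 34% = 34%.
Via Halcyon: 70% × 9% = 6.3%.
Via Juniper: 36% × 42% = 15.12%.
Total: 34% + 6.3% + 15.12% = 55.42%.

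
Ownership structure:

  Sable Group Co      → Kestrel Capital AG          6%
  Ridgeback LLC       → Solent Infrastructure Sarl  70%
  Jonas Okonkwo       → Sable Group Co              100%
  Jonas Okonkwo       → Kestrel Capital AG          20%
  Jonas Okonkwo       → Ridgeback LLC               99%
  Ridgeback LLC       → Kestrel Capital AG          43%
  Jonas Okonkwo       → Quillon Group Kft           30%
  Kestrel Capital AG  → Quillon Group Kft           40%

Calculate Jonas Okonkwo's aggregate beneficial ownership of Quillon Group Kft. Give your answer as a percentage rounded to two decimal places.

57.43%

Jonas reaches Quillon along 4 paths.
Direct stake: 30% = 30%.
Via Sable → Kestrel: 100% × 6% × 40% = 2.4%.
Via Kestrel: 20% × 40% = 8%.
Via Ridgeback → Kestrel: 99% × 43% × 40% = 17.028%.
Total: 30% + 2.4% + 8% + 17.028% = 57.428%.
Rounded: 57.43%.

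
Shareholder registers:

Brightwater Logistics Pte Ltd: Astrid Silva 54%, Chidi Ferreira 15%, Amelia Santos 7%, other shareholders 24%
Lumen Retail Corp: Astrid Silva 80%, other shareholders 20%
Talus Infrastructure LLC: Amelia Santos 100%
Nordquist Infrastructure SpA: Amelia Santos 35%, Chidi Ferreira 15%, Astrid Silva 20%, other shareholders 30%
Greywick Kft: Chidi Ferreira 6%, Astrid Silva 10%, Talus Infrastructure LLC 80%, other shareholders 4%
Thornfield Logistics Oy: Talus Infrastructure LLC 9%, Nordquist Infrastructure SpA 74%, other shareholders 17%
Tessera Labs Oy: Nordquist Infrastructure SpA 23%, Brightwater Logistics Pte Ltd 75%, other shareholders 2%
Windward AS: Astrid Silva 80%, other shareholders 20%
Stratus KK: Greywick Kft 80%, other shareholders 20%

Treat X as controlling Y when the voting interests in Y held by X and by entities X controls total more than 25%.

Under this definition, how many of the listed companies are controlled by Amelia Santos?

Amelia holds 100% of Talus, so Amelia controls Talus.
Amelia holds 35% of Nordquist, so Amelia controls Nordquist.
Talus holds 80% of Greywick, so Amelia controls Greywick.
Talus and Nordquist together hold 9% + 74% = 83% of Thornfield, so Amelia controls Thornfield.
Greywick holds 80% of Stratus, so Amelia controls Stratus.
No other company's threshold is met.
Amelia controls 5 companies.

5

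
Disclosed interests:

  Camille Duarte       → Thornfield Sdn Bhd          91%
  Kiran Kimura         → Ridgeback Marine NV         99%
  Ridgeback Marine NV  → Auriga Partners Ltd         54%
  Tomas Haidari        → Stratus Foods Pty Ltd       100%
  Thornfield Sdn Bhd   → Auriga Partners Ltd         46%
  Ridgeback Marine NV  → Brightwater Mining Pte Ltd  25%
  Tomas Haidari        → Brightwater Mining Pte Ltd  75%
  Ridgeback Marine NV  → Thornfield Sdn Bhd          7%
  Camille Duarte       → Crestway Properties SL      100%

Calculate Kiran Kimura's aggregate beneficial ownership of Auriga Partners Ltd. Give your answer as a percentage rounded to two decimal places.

56.65%

Kiran reaches Auriga along 2 paths.
Via Ridgeback: 99% × 54% = 53.46%.
Via Ridgeback → Thornfield: 99% × 7% × 46% = 3.1878%.
Total: 53.46% + 3.1878% = 56.6478%.
Rounded: 56.65%.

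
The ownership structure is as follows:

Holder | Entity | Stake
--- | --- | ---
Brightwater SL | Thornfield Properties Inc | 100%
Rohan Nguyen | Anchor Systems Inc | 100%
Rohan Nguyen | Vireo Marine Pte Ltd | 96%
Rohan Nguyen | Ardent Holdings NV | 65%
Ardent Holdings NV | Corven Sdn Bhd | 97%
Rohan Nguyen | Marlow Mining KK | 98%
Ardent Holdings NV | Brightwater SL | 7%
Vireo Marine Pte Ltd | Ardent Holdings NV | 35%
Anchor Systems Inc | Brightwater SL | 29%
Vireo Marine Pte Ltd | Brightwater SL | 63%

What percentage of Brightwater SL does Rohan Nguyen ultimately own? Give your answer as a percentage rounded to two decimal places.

Rohan reaches Brightwater along 4 paths.
Via Vireo: 96% × 63% = 60.48%.
Via Anchor: 100% × 29% = 29%.
Via Ardent: 65% × 7% = 4.55%.
Via Vireo → Ardent: 96% × 35% × 7% = 2.352%.
Total: 60.48% + 29% + 4.55% + 2.352% = 96.382%.
Rounded: 96.38%.

96.38%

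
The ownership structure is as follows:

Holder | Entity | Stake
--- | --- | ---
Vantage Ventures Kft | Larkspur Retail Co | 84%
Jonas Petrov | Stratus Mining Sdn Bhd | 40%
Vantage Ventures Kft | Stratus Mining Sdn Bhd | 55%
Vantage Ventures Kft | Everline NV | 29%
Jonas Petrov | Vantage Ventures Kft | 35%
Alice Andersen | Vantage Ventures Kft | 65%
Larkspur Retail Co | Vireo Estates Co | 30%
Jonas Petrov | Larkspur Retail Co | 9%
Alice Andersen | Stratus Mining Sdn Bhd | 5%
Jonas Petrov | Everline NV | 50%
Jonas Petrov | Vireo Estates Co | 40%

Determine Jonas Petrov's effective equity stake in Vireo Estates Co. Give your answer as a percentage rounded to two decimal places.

Jonas reaches Vireo along 3 paths.
Direct stake: 40% = 40%.
Via Larkspur: 9% × 30% = 2.7%.
Via Vantage → Larkspur: 35% × 84% × 30% = 8.82%.
Total: 40% + 2.7% + 8.82% = 51.52%.

51.52%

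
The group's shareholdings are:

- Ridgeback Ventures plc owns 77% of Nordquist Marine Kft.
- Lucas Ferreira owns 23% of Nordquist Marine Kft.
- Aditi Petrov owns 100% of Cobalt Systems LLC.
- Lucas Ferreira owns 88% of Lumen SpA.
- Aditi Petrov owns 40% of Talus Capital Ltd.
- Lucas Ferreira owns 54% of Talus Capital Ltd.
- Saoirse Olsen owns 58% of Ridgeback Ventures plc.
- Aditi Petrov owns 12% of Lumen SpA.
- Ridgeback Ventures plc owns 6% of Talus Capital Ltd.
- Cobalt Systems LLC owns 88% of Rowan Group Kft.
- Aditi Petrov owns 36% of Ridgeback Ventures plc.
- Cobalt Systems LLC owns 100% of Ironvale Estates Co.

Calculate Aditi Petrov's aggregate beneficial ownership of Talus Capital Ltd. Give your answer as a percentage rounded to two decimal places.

42.16%

Aditi reaches Talus along 2 paths.
Direct stake: 40% = 40%.
Via Ridgeback: 36% × 6% = 2.16%.
Total: 40% + 2.16% = 42.16%.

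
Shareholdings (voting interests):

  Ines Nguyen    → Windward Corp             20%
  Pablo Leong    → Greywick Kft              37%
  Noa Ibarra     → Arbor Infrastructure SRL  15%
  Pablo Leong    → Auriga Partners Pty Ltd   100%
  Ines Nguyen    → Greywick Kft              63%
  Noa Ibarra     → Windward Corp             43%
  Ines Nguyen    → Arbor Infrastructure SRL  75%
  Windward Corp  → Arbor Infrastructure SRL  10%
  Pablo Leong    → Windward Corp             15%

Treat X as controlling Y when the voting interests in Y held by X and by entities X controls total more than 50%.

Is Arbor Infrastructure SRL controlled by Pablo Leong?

No

Pablo holds 100% of Auriga, so Pablo controls Auriga.
Neither Pablo nor any entity Pablo controls holds any voting interest in Arbor.
So Pablo does not control Arbor.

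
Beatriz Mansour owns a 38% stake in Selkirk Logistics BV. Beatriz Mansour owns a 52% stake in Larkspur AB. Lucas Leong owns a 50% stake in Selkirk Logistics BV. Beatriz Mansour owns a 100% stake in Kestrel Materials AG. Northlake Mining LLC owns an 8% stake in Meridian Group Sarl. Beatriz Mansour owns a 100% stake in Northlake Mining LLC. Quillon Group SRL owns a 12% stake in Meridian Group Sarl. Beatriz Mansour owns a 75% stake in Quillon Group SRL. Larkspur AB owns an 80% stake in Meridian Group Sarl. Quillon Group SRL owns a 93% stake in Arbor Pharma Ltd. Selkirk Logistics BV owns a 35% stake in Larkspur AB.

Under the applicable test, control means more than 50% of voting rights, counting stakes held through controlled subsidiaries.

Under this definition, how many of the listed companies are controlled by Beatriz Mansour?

Beatriz holds 100% of Kestrel, so Beatriz controls Kestrel.
Beatriz holds 75% of Quillon, so Beatriz controls Quillon.
Beatriz holds 100% of Northlake, so Beatriz controls Northlake.
Beatriz holds 52% of Larkspur, so Beatriz controls Larkspur.
Quillon holds 93% of Arbor, so Beatriz controls Arbor.
Northlake and Quillon and Larkspur together hold 8% + 12% + 80% = 100% of Meridian, so Beatriz controls Meridian.
No other company's threshold is met.
Beatriz controls 6 companies.

6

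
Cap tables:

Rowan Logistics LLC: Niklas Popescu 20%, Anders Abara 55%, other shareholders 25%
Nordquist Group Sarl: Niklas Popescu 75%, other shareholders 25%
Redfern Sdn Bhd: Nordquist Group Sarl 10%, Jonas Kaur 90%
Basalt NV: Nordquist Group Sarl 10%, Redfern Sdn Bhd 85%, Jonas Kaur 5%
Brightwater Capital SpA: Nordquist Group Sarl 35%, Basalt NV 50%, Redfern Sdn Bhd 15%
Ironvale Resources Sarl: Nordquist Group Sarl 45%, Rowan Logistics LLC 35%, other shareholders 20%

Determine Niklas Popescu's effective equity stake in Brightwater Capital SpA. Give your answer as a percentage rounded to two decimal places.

Niklas reaches Brightwater along 4 paths.
Via Nordquist: 75% × 35% = 26.25%.
Via Nordquist → Basalt: 75% × 10% × 50% = 3.75%.
Via Nordquist → Redfern → Basalt: 75% × 10% × 85% × 50% = 3.1875%.
Via Nordquist → Redfern: 75% × 10% × 15% = 1.125%.
Total: 26.25% + 3.75% + 3.1875% + 1.125% = 34.3125%.
Rounded: 34.31%.

34.31%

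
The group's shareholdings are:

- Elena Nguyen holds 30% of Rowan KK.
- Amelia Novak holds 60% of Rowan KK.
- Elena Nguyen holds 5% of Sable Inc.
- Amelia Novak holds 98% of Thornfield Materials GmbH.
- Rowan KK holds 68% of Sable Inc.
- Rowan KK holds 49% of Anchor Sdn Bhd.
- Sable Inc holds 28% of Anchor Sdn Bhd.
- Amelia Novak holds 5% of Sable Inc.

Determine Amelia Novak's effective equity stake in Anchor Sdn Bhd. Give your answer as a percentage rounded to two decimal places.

42.22%

Amelia reaches Anchor along 3 paths.
Via Rowan → Sable: 60% × 68% × 28% = 11.424%.
Via Sable: 5% × 28% = 1.4%.
Via Rowan: 60% × 49% = 29.4%.
Total: 11.424% + 1.4% + 29.4% = 42.224%.
Rounded: 42.22%.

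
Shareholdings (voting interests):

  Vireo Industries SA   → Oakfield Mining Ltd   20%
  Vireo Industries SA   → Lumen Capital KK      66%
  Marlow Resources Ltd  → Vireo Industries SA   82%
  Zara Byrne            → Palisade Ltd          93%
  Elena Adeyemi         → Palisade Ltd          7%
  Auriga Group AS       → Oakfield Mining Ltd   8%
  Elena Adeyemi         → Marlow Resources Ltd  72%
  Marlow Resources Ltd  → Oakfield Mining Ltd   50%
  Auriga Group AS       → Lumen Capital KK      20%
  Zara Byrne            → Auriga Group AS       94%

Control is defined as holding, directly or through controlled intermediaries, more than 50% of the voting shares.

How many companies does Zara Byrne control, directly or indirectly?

Zara holds 94% of Auriga, so Zara controls Auriga.
Zara holds 93% of Palisade, so Zara controls Palisade.
No other company's threshold is met.
Zara controls 2 companies.

2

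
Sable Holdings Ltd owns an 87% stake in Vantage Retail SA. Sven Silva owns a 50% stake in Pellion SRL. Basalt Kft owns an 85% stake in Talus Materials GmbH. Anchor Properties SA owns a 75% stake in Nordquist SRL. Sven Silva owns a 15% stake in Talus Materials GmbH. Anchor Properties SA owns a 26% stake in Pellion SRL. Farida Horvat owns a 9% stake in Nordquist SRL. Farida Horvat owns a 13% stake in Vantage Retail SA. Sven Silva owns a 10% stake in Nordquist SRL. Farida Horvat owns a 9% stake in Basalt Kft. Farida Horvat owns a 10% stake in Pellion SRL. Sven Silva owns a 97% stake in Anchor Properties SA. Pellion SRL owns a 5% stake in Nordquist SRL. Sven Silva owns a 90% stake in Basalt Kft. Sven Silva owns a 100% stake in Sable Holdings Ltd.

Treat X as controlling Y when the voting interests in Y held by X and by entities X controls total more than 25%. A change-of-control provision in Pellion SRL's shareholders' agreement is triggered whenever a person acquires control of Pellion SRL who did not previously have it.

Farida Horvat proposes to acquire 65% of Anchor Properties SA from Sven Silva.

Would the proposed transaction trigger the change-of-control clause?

The purchase adds only to Farida's holdings (Sven's stake shrinks), so Farida is the only person who could newly come to control Pellion.
Farida's largest direct stake is 13% in Vantage, which does not meet the threshold, so Farida controls no company.
In Pellion, Farida's side holds only 10%, not > 25%.
So before the transaction, Farida does not control Pellion.
After the purchase, Farida holds 65% of Anchor directly, and Sven's stake falls to 32%.
Farida holds 65% of Anchor, so Farida controls Anchor.
Farida and Anchor together hold 10% + 26% = 36% of Pellion, so Farida controls Pellion.
Farida did not control Pellion before and does after, so the clause is triggered.

Yes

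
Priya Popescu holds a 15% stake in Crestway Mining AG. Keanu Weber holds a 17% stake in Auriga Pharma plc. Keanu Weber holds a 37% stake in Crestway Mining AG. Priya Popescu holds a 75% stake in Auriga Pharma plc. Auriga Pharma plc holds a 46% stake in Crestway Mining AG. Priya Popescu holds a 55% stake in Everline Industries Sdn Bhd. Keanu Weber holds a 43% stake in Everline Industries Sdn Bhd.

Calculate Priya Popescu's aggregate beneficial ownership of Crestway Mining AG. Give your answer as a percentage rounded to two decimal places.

49.50%

Priya reaches Crestway along 2 paths.
Via Auriga: 75% × 46% = 34.5%.
Direct stake: 15% = 15%.
Total: 34.5% + 15% = 49.5%.
Rounded: 49.50%.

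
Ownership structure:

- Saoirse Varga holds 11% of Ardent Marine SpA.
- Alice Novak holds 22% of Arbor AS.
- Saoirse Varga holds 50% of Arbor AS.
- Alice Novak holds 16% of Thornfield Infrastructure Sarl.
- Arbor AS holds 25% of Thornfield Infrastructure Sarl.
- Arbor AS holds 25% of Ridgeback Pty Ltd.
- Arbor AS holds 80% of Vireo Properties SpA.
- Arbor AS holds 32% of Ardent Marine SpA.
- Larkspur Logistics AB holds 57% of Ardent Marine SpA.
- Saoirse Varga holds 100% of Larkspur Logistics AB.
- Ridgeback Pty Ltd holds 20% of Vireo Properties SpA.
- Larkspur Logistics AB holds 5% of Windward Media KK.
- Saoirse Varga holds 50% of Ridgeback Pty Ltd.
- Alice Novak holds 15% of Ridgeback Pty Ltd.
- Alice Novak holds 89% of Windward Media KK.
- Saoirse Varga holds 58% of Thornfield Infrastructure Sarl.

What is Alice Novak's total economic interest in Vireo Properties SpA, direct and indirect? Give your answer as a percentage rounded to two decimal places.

Alice reaches Vireo along 3 paths.
Via Arbor → Ridgeback: 22% × 25% × 20% = 1.1%.
Via Ridgeback: 15% × 20% = 3%.
Via Arbor: 22% × 80% = 17.6%.
Total: 1.1% + 3% + 17.6% = 21.7%.
Rounded: 21.70%.

21.70%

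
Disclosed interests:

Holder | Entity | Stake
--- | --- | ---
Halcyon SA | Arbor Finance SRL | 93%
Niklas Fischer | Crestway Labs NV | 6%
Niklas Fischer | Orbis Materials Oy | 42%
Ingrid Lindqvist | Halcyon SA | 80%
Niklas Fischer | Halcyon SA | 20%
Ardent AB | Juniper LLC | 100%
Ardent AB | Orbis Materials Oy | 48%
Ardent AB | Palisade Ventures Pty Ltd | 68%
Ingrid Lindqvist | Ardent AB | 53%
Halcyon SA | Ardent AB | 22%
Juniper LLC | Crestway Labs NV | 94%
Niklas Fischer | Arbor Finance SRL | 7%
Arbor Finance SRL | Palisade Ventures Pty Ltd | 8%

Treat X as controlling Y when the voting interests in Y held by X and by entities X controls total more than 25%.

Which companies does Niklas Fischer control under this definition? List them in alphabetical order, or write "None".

Orbis Materials Oy

Niklas holds 42% of Orbis, so Niklas controls Orbis.
No other company's threshold is met.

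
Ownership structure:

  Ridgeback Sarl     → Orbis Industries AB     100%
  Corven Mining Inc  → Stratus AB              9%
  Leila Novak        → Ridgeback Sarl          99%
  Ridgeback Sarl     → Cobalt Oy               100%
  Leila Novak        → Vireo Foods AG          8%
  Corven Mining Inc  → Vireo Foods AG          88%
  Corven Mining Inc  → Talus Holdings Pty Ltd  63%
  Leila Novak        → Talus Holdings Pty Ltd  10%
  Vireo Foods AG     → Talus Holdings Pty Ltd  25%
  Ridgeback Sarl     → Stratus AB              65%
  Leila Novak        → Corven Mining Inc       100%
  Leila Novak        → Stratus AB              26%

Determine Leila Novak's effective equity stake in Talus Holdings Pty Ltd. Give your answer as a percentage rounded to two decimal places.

Leila reaches Talus along 4 paths.
Direct stake: 10% = 10%.
Via Corven: 100% × 63% = 63%.
Via Corven → Vireo: 100% × 88% × 25% = 22%.
Via Vireo: 8% × 25% = 2%.
Total: 10% + 63% + 22% + 2% = 97%.
Rounded: 97.00%.

97.00%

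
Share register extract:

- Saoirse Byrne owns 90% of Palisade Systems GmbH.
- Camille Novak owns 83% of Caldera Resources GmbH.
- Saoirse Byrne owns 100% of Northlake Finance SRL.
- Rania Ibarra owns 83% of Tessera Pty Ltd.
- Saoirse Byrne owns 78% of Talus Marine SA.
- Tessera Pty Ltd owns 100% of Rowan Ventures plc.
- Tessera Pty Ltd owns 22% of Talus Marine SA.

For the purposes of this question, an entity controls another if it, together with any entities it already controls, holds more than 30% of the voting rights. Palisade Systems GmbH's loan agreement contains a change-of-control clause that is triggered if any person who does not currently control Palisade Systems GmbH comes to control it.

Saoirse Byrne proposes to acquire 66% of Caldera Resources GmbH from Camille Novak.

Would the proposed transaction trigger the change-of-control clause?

No

The purchase adds only to Saoirse's holdings (Camille's stake shrinks), so Saoirse is the only person who could newly come to control Palisade.
Saoirse holds 90% of Palisade, so Saoirse controls Palisade.
So Saoirse already controls Palisade before the transaction.
After the purchase, Saoirse holds 66% of Caldera directly, and Camille's stake falls to 17%.
Saoirse controlled Palisade already, so this is not a new person acquiring control; every other person's position is unchanged or reduced.
No new person acquires control, so the clause is not triggered.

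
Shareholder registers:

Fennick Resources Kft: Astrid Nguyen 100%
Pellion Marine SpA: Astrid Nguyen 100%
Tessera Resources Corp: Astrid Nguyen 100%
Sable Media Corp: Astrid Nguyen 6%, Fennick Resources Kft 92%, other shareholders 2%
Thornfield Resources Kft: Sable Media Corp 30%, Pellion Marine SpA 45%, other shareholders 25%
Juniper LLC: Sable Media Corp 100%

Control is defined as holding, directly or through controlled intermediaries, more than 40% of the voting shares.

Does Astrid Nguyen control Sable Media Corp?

Astrid holds 100% of Fennick, so Astrid controls Fennick.
Astrid and Fennick together hold 6% + 92% = 98% of Sable, so Astrid controls Sable.

Yes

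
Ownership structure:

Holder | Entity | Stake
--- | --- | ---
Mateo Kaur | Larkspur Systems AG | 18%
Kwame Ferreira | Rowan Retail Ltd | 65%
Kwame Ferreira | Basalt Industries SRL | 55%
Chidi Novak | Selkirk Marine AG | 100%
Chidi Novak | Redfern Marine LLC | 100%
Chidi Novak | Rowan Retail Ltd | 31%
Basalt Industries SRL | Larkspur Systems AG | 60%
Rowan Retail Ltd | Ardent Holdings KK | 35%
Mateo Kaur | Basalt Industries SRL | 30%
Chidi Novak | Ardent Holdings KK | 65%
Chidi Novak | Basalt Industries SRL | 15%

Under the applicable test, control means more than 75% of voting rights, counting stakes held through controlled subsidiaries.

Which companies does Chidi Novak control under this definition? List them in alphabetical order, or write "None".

Redfern Marine LLC, Selkirk Marine AG

Chidi holds 100% of Redfern, so Chidi controls Redfern.
Chidi holds 100% of Selkirk, so Chidi controls Selkirk.
No other company's threshold is met.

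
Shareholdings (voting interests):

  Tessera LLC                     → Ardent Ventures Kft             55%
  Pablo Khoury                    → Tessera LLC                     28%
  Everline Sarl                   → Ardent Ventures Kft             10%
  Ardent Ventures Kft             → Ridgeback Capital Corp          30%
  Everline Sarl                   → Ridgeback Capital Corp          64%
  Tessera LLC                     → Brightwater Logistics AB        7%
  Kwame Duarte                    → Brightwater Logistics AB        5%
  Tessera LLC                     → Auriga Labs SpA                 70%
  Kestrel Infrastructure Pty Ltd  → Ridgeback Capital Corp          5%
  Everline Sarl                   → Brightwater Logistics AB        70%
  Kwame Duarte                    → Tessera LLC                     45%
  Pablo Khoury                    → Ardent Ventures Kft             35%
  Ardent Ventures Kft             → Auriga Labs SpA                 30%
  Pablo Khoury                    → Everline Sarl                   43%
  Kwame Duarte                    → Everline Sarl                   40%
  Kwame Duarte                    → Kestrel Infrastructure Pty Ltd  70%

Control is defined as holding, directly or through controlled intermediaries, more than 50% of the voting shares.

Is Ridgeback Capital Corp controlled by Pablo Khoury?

No

Pablo's largest direct stake is 43% in Everline, which does not meet the threshold, so Pablo controls no company.
Neither Pablo nor any entity Pablo controls holds any voting interest in Ridgeback.
So Pablo does not control Ridgeback.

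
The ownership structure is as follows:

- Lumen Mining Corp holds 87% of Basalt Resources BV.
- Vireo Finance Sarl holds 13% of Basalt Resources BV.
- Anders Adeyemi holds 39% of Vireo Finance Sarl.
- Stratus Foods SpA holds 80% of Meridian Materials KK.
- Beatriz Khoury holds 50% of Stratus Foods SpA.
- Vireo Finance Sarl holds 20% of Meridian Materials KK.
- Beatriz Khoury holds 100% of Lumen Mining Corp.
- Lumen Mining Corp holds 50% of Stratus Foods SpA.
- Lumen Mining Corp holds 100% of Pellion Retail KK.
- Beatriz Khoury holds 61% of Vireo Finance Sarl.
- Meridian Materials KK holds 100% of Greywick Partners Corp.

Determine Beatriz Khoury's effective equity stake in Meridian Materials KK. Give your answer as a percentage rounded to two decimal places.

Beatriz reaches Meridian along 3 paths.
Via Stratus: 50% × 80% = 40%.
Via Lumen → Stratus: 100% × 50% × 80% = 40%.
Via Vireo: 61% × 20% = 12.2%.
Total: 40% + 40% + 12.2% = 92.2%.
Rounded: 92.20%.

92.20%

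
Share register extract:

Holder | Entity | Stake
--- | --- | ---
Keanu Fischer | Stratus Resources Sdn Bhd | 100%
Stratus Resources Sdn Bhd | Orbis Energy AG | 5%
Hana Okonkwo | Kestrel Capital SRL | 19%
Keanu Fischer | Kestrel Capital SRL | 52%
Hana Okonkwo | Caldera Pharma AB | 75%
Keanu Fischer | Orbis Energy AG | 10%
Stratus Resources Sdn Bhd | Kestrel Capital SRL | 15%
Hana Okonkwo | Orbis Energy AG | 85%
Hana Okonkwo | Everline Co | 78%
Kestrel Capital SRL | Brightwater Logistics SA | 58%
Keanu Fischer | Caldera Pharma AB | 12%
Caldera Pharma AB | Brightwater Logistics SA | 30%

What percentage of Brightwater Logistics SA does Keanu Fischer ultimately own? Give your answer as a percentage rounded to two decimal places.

Keanu reaches Brightwater along 3 paths.
Via Kestrel: 52% × 58% = 30.16%.
Via Stratus → Kestrel: 100% × 15% × 58% = 8.7%.
Via Caldera: 12% × 30% = 3.6%.
Total: 30.16% + 8.7% + 3.6% = 42.46%.

42.46%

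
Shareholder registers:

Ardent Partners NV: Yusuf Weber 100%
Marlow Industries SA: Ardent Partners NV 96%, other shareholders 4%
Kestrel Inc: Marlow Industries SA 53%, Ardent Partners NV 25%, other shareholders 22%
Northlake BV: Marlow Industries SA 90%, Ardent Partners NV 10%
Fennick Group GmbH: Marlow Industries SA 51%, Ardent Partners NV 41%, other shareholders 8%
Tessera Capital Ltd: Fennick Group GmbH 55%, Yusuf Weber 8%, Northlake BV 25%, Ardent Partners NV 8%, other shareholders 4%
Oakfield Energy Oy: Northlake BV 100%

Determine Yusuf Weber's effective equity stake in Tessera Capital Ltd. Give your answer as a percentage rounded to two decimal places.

Yusuf reaches Tessera along 6 paths.
Via Ardent → Marlow → Fennick: 100% × 96% × 51% × 55% = 26.928%.
Via Ardent → Fennick: 100% × 41% × 55% = 22.55%.
Direct stake: 8% = 8%.
Via Ardent → Marlow → Northlake: 100% × 96% × 90% × 25% = 21.6%.
Via Ardent → Northlake: 100% × 10% × 25% = 2.5%.
Via Ardent: 100% × 8% = 8%.
Total: 26.928% + 22.55% + 8% + 21.6% + 2.5% + 8% = 89.578%.
Rounded: 89.58%.

89.58%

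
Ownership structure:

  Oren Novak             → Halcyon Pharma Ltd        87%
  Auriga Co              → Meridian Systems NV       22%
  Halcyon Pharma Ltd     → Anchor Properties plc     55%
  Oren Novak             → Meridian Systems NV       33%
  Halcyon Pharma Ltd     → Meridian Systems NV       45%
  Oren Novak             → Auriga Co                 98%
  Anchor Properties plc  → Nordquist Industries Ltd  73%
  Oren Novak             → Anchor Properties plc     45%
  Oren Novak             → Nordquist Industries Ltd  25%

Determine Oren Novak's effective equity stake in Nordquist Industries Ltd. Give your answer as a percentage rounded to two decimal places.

92.78%

Oren reaches Nordquist along 3 paths.
Via Halcyon → Anchor: 87% × 55% × 73% = 34.9305%.
Via Anchor: 45% × 73% = 32.85%.
Direct stake: 25% = 25%.
Total: 34.9305% + 32.85% + 25% = 92.7805%.
Rounded: 92.78%.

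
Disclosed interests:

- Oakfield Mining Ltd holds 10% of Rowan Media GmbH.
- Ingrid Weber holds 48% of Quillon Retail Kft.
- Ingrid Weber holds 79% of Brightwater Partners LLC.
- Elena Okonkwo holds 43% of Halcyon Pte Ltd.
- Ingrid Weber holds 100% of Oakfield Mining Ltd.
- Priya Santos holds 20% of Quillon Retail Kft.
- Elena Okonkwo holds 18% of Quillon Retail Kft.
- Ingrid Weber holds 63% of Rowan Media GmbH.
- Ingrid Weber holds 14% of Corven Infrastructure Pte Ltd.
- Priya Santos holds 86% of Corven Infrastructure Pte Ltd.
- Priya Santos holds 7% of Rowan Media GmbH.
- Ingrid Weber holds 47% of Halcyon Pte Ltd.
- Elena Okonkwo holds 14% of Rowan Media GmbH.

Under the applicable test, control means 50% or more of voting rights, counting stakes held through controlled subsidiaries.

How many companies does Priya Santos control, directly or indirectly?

Priya holds 86% of Corven, so Priya controls Corven.
No other company's threshold is met.
Priya controls 1 company.

1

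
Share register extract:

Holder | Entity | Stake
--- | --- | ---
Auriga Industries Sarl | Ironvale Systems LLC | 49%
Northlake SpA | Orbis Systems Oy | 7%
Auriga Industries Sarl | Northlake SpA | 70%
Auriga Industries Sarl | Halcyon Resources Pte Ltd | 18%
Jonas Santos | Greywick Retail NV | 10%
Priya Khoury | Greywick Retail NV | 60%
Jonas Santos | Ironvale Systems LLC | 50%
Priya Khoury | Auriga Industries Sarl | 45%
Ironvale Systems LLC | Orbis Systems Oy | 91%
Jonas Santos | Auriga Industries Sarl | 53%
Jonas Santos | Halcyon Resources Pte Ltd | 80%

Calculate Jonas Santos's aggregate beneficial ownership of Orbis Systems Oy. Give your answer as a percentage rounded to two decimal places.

Jonas reaches Orbis along 3 paths.
Via Ironvale: 50% × 91% = 45.5%.
Via Auriga → Ironvale: 53% × 49% × 91% = 23.6327%.
Via Auriga → Northlake: 53% × 70% × 7% = 2.597%.
Total: 45.5% + 23.6327% + 2.597% = 71.7297%.
Rounded: 71.73%.

71.73%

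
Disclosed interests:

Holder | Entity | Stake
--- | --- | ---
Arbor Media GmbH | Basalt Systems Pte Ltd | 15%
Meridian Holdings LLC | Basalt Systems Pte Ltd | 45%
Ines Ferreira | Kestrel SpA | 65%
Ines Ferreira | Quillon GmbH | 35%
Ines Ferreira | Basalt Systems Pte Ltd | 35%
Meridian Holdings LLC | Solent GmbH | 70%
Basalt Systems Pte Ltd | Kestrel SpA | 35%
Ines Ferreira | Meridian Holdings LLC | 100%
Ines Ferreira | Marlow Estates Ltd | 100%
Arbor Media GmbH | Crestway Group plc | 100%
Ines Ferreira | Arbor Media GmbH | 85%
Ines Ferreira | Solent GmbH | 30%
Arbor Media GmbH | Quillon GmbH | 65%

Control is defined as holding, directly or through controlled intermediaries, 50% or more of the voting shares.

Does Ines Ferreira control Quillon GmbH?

Yes

Ines holds 85% of Arbor, so Ines controls Arbor.
Ines and Arbor together hold 35% + 65% = 100% of Quillon, so Ines controls Quillon.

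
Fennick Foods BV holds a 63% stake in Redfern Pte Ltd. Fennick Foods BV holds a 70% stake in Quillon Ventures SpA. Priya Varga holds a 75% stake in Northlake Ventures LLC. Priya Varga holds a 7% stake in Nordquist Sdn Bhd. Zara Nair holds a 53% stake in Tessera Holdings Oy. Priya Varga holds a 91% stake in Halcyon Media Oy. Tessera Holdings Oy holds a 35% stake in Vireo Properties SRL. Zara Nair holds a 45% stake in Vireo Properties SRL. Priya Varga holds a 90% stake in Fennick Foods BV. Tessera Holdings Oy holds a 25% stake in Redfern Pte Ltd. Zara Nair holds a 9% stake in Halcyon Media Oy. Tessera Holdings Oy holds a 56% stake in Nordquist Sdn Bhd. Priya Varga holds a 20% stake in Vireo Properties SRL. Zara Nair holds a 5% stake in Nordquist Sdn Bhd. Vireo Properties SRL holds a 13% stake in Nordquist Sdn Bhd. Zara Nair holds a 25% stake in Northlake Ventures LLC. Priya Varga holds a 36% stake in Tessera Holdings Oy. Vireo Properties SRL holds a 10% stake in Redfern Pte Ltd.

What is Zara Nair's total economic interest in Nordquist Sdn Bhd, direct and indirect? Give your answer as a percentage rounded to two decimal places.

42.94%

Zara reaches Nordquist along 4 paths.
Via Tessera: 53% × 56% = 29.68%.
Via Tessera → Vireo: 53% × 35% × 13% = 2.4115%.
Via Vireo: 45% × 13% = 5.85%.
Direct stake: 5% = 5%.
Total: 29.68% + 2.4115% + 5.85% + 5% = 42.9415%.
Rounded: 42.94%.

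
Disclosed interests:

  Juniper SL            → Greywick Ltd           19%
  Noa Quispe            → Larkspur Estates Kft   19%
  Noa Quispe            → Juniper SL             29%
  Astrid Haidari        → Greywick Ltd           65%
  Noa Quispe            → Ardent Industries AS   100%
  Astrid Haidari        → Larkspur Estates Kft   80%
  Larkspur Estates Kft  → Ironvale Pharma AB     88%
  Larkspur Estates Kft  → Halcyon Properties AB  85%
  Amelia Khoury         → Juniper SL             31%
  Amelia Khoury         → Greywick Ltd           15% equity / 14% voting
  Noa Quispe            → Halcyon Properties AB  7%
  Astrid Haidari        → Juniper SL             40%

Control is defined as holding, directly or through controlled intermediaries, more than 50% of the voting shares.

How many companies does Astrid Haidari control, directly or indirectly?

Astrid holds 65% of Greywick, so Astrid controls Greywick.
Astrid holds 80% of Larkspur, so Astrid controls Larkspur.
Larkspur holds 85% of Halcyon, so Astrid controls Halcyon.
Larkspur holds 88% of Ironvale, so Astrid controls Ironvale.
No other company's threshold is met.
Astrid controls 4 companies.

4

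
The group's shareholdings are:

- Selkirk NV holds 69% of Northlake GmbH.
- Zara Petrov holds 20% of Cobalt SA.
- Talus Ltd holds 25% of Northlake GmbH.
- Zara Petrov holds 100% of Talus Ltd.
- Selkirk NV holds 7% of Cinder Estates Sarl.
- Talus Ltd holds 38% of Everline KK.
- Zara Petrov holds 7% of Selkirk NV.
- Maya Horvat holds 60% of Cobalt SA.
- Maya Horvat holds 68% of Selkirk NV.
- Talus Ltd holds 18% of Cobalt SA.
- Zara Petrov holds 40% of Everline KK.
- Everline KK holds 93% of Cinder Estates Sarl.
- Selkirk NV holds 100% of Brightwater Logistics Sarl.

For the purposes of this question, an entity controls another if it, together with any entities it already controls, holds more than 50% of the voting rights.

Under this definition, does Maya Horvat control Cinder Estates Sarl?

No

Maya holds 68% of Selkirk, so Maya controls Selkirk.
Maya holds 60% of Cobalt, so Maya controls Cobalt.
Selkirk holds 69% of Northlake, so Maya controls Northlake.
Selkirk holds 100% of Brightwater, so Maya controls Brightwater.
In Cinder, Maya's side holds only 7%, not > 50%.
So Maya does not control Cinder.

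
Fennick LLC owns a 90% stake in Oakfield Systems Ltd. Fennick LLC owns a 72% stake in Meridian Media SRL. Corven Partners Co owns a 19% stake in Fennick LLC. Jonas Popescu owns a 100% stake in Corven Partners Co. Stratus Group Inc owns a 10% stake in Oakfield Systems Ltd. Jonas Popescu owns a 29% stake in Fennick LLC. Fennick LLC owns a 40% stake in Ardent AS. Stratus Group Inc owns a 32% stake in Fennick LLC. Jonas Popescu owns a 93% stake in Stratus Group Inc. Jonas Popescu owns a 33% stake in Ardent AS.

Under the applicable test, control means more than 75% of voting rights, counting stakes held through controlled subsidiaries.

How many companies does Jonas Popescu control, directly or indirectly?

4

Jonas holds 93% of Stratus, so Jonas controls Stratus.
Jonas holds 100% of Corven, so Jonas controls Corven.
Jonas and Stratus and Corven together hold 29% + 32% + 19% = 80% of Fennick, so Jonas controls Fennick.
Stratus and Fennick together hold 10% + 90% = 100% of Oakfield, so Jonas controls Oakfield.
No other company's threshold is met.
Jonas controls 4 companies.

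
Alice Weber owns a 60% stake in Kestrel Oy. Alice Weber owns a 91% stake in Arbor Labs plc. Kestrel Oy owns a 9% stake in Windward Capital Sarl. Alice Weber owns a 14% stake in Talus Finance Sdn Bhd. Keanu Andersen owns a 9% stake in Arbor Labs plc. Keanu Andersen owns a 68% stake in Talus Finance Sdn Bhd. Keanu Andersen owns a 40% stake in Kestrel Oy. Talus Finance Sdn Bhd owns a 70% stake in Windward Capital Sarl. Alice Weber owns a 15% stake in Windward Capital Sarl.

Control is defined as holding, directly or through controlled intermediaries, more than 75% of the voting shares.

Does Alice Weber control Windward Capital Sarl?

Alice holds 91% of Arbor, so Alice controls Arbor.
In Windward, Alice's side holds only 15%, not > 75%.
So Alice does not control Windward.

No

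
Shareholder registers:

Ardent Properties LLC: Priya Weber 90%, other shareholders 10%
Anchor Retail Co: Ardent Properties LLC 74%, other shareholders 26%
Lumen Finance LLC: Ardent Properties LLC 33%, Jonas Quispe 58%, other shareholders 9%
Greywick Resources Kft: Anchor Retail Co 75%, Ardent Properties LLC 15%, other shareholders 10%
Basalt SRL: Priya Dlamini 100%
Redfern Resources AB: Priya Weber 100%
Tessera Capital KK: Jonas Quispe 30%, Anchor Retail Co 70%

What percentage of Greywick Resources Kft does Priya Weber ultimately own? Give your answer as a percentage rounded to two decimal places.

63.45%

Priya Weber reaches Greywick along 2 paths.
Via Ardent → Anchor: 90% × 74% × 75% = 49.95%.
Via Ardent: 90% × 15% = 13.5%.
Total: 49.95% + 13.5% = 63.45%.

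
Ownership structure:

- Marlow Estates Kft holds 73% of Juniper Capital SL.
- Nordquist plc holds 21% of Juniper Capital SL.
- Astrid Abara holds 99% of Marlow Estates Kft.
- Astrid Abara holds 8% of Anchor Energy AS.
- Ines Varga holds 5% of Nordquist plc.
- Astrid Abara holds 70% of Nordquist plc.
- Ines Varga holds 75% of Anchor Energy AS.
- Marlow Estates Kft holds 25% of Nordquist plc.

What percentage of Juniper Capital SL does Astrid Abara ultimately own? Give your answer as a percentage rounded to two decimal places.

92.17%

Astrid reaches Juniper along 3 paths.
Via Nordquist: 70% × 21% = 14.7%.
Via Marlow → Nordquist: 99% × 25% × 21% = 5.1975%.
Via Marlow: 99% × 73% = 72.27%.
Total: 14.7% + 5.1975% + 72.27% = 92.1675%.
Rounded: 92.17%.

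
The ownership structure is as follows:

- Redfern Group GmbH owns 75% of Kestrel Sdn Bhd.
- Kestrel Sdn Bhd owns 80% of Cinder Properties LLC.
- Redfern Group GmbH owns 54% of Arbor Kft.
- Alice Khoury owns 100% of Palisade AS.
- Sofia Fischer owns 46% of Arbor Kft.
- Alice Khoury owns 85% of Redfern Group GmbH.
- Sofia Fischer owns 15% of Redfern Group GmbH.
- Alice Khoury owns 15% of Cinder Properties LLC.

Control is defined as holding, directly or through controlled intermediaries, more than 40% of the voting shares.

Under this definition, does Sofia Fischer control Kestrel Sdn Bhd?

Sofia holds 46% of Arbor, so Sofia controls Arbor.
Neither Sofia nor any entity Sofia controls holds any voting interest in Kestrel.
So Sofia does not control Kestrel.

No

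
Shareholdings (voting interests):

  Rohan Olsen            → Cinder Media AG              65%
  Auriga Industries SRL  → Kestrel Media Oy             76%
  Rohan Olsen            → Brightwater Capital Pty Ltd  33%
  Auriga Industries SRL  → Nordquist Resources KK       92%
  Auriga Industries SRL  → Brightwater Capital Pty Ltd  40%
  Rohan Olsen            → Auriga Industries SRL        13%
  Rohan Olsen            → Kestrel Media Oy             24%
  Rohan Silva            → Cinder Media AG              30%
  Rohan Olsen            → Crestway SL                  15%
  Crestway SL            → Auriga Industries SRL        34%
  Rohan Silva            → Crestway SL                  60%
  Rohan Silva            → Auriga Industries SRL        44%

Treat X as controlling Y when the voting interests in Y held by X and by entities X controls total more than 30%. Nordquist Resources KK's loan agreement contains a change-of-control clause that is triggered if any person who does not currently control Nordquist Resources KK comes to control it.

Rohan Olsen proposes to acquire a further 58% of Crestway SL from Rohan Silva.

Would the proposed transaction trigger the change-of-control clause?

The purchase adds only to Rohan Olsen's holdings (Rohan Silva's stake shrinks), so Rohan Olsen is the only person who could newly come to control Nordquist.
Rohan Olsen holds 65% of Cinder, so Rohan Olsen controls Cinder.
Rohan Olsen holds 33% of Brightwater, so Rohan Olsen controls Brightwater.
Neither Rohan Olsen nor any entity Rohan Olsen controls holds any voting interest in Nordquist.
So before the transaction, Rohan Olsen does not control Nordquist.
After the purchase, Rohan Olsen's direct stake in Crestway rises to 15% + 58% = 73%, and Rohan Silva's stake falls to 2%.
Rohan Olsen holds 73% of Crestway, so Rohan Olsen controls Crestway.
Crestway and Rohan Olsen together hold 34% + 13% = 47% of Auriga, so Rohan Olsen controls Auriga.
Auriga holds 92% of Nordquist, so Rohan Olsen controls Nordquist.
Rohan Olsen did not control Nordquist before and does after, so the clause is triggered.

Yes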